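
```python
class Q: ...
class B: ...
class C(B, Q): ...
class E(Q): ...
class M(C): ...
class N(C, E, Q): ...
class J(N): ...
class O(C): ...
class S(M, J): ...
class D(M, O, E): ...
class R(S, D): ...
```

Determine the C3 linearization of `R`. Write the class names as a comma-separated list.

R, S, D, M, J, N, O, C, B, E, Q, object

L[R] = R + merge(L[S], L[D], [S D])
  take S:  [S M J N C B E Q object] + [D M O C B E Q object] + [S D]
  take D:  [M J N C B E Q object] + [D M O C B E Q object] + [D]
  take M:  [M J N C B E Q object] + [M O C B E Q object]
  take J:  [J N C B E Q object] + [O C B E Q object]
  take N:  [N C B E Q object] + [O C B E Q object]
  take O:  [C B E Q object] + [O C B E Q object]
  take C:  [C B E Q object] + [C B E Q object]
  take B:  [B E Q object] + [B E Q object]
  take E:  [E Q object] + [E Q object]
  take Q:  [Q object] + [Q object]
  take object:  [object] + [object]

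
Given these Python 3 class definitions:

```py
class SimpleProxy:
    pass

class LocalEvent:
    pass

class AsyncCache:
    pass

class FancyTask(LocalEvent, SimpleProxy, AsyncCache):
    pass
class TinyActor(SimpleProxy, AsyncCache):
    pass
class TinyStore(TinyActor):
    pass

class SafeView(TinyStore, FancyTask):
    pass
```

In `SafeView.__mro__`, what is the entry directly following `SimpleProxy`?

L[SafeView] = SafeView + merge(L[TinyStore], L[FancyTask], [TinyStore FancyTask])
  take TinyStore:  [TinyStore TinyActor SimpleProxy AsyncCache object] + [FancyTask LocalEvent SimpleProxy AsyncCache object] + [TinyStore FancyTask]
  take TinyActor:  [TinyActor SimpleProxy AsyncCache object] + [FancyTask LocalEvent SimpleProxy AsyncCache object] + [FancyTask]
  take FancyTask:  [SimpleProxy AsyncCache object] + [FancyTask LocalEvent SimpleProxy AsyncCache object] + [FancyTask]
  take LocalEvent:  [SimpleProxy AsyncCache object] + [LocalEvent SimpleProxy AsyncCache object]
  take SimpleProxy:  [SimpleProxy AsyncCache object] + [SimpleProxy AsyncCache object]
  take AsyncCache:  [AsyncCache object] + [AsyncCache object]
  take object:  [object] + [object]
MRO: SafeView TinyStore TinyActor FancyTask LocalEvent SimpleProxy AsyncCache object
SimpleProxy is at position 5; next is AsyncCache.

AsyncCache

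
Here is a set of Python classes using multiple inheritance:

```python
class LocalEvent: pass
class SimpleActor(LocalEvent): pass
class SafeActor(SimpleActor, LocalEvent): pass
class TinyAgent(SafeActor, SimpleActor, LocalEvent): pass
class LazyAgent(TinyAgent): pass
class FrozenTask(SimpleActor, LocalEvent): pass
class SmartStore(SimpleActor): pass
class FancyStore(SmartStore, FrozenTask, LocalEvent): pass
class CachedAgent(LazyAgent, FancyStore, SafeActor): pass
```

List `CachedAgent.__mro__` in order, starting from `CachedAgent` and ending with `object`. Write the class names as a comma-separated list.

CachedAgent, LazyAgent, TinyAgent, FancyStore, SafeActor, SmartStore, FrozenTask, SimpleActor, LocalEvent, object

L[CachedAgent] = CachedAgent + merge(L[LazyAgent], L[FancyStore], L[SafeActor], [LazyAgent FancyStore SafeActor])
  take LazyAgent:  [LazyAgent TinyAgent SafeActor SimpleActor LocalEvent object] + [FancyStore SmartStore FrozenTask SimpleActor LocalEvent object] + [SafeActor SimpleActor LocalEvent object] + [LazyAgent FancyStore SafeActor]
  take TinyAgent:  [TinyAgent SafeActor SimpleActor LocalEvent object] + [FancyStore SmartStore FrozenTask SimpleActor LocalEvent object] + [SafeActor SimpleActor LocalEvent object] + [FancyStore SafeActor]
  take FancyStore:  [SafeActor SimpleActor LocalEvent object] + [FancyStore SmartStore FrozenTask SimpleActor LocalEvent object] + [SafeActor SimpleActor LocalEvent object] + [FancyStore SafeActor]
  take SafeActor:  [SafeActor SimpleActor LocalEvent object] + [SmartStore FrozenTask SimpleActor LocalEvent object] + [SafeActor SimpleActor LocalEvent object] + [SafeActor]
  take SmartStore:  [SimpleActor LocalEvent object] + [SmartStore FrozenTask SimpleActor LocalEvent object] + [SimpleActor LocalEvent object]
  take FrozenTask:  [SimpleActor LocalEvent object] + [FrozenTask SimpleActor LocalEvent object] + [SimpleActor LocalEvent object]
  take SimpleActor:  [SimpleActor LocalEvent object] + [SimpleActor LocalEvent object] + [SimpleActor LocalEvent object]
  take LocalEvent:  [LocalEvent object] + [LocalEvent object] + [LocalEvent object]
  take object:  [object] + [object] + [object]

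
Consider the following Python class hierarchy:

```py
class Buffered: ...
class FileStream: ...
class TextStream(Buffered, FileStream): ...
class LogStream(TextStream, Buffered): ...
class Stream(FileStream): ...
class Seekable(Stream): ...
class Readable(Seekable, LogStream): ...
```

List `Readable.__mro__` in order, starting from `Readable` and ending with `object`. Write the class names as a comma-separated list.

Readable, Seekable, Stream, LogStream, TextStream, Buffered, FileStream, object

L[Readable] = Readable + merge(L[Seekable], L[LogStream], [Seekable LogStream])
  take Seekable:  [Seekable Stream FileStream object] + [LogStream TextStream Buffered FileStream object] + [Seekable LogStream]
  take Stream:  [Stream FileStream object] + [LogStream TextStream Buffered FileStream object] + [LogStream]
  take LogStream:  [FileStream object] + [LogStream TextStream Buffered FileStream object] + [LogStream]
  take TextStream:  [FileStream object] + [TextStream Buffered FileStream object]
  take Buffered:  [FileStream object] + [Buffered FileStream object]
  take FileStream:  [FileStream object] + [FileStream object]
  take object:  [object] + [object]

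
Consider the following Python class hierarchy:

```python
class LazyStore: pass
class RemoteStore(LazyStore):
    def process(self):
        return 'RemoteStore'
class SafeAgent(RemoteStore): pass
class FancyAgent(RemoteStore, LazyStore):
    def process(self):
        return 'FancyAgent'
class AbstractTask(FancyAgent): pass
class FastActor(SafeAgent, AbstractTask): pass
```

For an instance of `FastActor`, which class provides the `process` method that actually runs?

FancyAgent

L[FastActor] = FastActor + merge(L[SafeAgent], L[AbstractTask], [SafeAgent AbstractTask])
  take SafeAgent:  [SafeAgent RemoteStore LazyStore object] + [AbstractTask FancyAgent RemoteStore LazyStore object] + [SafeAgent AbstractTask]
  take AbstractTask:  [RemoteStore LazyStore object] + [AbstractTask FancyAgent RemoteStore LazyStore object] + [AbstractTask]
  take FancyAgent:  [RemoteStore LazyStore object] + [FancyAgent RemoteStore LazyStore object]
  take RemoteStore:  [RemoteStore LazyStore object] + [RemoteStore LazyStore object]
  take LazyStore:  [LazyStore object] + [LazyStore object]
  take object:  [object] + [object]
MRO: FastActor SafeAgent AbstractTask FancyAgent RemoteStore LazyStore object
process is defined in: FancyAgent, RemoteStore. First along the MRO is FancyAgent.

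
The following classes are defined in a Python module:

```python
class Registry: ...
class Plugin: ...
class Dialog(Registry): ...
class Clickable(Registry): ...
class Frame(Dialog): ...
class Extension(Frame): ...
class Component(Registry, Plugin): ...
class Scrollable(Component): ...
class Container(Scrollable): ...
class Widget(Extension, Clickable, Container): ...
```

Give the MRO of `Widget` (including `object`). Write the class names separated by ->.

L[Widget] = Widget + merge(L[Extension], L[Clickable], L[Container], [Extension Clickable Container])
  take Extension:  [Extension Frame Dialog Registry object] + [Clickable Registry object] + [Container Scrollable Component Registry Plugin object] + [Extension Clickable Container]
  take Frame:  [Frame Dialog Registry object] + [Clickable Registry object] + [Container Scrollable Component Registry Plugin object] + [Clickable Container]
  take Dialog:  [Dialog Registry object] + [Clickable Registry object] + [Container Scrollable Component Registry Plugin object] + [Clickable Container]
  take Clickable:  [Registry object] + [Clickable Registry object] + [Container Scrollable Component Registry Plugin object] + [Clickable Container]
  take Container:  [Registry object] + [Registry object] + [Container Scrollable Component Registry Plugin object] + [Container]
  take Scrollable:  [Registry object] + [Registry object] + [Scrollable Component Registry Plugin object]
  take Component:  [Registry object] + [Registry object] + [Component Registry Plugin object]
  take Registry:  [Registry object] + [Registry object] + [Registry Plugin object]
  take Plugin:  [object] + [object] + [Plugin object]
  take object:  [object] + [object] + [object]

Widget -> Extension -> Frame -> Dialog -> Clickable -> Container -> Scrollable -> Component -> Registry -> Plugin -> object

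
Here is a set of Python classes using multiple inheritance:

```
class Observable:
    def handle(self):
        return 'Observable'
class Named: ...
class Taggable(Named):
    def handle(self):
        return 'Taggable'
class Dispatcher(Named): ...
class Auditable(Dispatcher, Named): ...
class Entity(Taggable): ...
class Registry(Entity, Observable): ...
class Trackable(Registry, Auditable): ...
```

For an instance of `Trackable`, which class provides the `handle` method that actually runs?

Taggable

L[Trackable] = Trackable + merge(L[Registry], L[Auditable], [Registry Auditable])
  take Registry:  [Registry Entity Taggable Named Observable object] + [Auditable Dispatcher Named object] + [Registry Auditable]
  take Entity:  [Entity Taggable Named Observable object] + [Auditable Dispatcher Named object] + [Auditable]
  take Taggable:  [Taggable Named Observable object] + [Auditable Dispatcher Named object] + [Auditable]
  take Auditable:  [Named Observable object] + [Auditable Dispatcher Named object] + [Auditable]
  take Dispatcher:  [Named Observable object] + [Dispatcher Named object]
  take Named:  [Named Observable object] + [Named object]
  take Observable:  [Observable object] + [object]
  take object:  [object] + [object]
MRO: Trackable Registry Entity Taggable Auditable Dispatcher Named Observable object
handle is defined in: Observable, Taggable. First along the MRO is Taggable.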